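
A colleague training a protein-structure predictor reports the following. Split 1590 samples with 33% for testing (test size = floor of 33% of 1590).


Test = ⌊1590·33/100⌋ = 524
Train = 1590 - 524 = 1066

Train: 1066, Test: 524


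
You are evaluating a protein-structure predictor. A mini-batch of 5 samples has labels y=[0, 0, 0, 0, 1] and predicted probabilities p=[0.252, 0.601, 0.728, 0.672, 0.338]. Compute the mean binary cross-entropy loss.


L[0] = -ln(1-0.252) = -ln(0.748) = 0.2904
L[1] = -ln(1-0.601) = -ln(0.399) = 0.9188
L[2] = -ln(1-0.728) = -ln(0.272) = 1.302
L[3] = -ln(1-0.672) = -ln(0.328) = 1.1147
L[4] = -ln(0.338) = 1.0847
mean = (0.2904 + 0.9188 + 1.302 + 1.1147 + 1.0847)/5 = 0.9421

0.9421


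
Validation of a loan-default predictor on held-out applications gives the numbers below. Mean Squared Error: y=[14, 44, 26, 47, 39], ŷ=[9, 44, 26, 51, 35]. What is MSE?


Squared errors: (14-9)²=25, (44-44)²=0, (26-26)²=0, (47-51)²=16, (39-35)²=16
Sum = 57
MSE = 57/5 = 57/5

57/5


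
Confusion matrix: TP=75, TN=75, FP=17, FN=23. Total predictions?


Total = TP + TN + FP + FN
= 75 + 75 + 17 + 23
= 190
(Predicted positive: 92, predicted negative: 98)

190


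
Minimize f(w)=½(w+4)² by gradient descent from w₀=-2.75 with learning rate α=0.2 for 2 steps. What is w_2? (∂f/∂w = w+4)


step 1: grad = -2.75+4 = 1.25; w = -2.75 - 0.2·(1.25) = -3
step 2: grad = -3+4 = 1; w = -3 - 0.2·(1) = -3.2

-3.2


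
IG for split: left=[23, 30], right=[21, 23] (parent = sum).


Parent = [44, 53], H_parent = 0.9938
H_left = 0.9874 (n=53), H_right = 0.9985 (n=44)
H_children = (53/97)·0.9874 + (44/97)·0.9985 = 0.9924
IG = 0.9938 - 0.9924 = 0.0014

0.0014


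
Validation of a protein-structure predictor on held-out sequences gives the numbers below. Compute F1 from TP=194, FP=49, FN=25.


Precision = 194/243 = 0.7984
Recall = 194/219 = 0.8858
F1 = 2·P·R/(P+R) = 2·TP/(2·TP+FP+FN) = 388/(388+49+25) = 388/462 = 0.8398

0.8398


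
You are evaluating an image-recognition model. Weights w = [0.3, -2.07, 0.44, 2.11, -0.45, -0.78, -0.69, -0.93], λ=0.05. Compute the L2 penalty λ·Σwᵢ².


‖w‖₂² = (0.3)² + (-2.07)² + (0.44)² + (2.11)² + (-0.45)² + (-0.78)² + (-0.69)² + (-0.93)²
     = 0.09 + 4.2849 + 0.1936 + 4.4521 + 0.2025 + 0.6084 + 0.4761 + 0.8649
     = 11.1725
λ·‖w‖₂² = 0.05·11.1725 = 0.558625

0.558625


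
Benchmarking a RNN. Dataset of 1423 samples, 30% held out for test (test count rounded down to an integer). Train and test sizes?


Test = ⌊1423·30/100⌋ = 426
Train = 1423 - 426 = 997

Train: 997, Test: 426


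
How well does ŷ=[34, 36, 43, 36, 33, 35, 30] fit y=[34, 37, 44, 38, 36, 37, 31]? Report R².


ȳ = 36.7143
SS_res = Σ(y-ŷ)² = 20
SS_tot = Σ(y-ȳ)² = 95.43
R² = 1 - SS_res/SS_tot = 1 - 0.2096 = 0.7904

0.7904


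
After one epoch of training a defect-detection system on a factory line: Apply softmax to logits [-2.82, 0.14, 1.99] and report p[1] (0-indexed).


Exponentials: e^-2.82=0.0596, e^0.14=1.1503, e^1.99=7.3155
Sum = 8.5254
Softmax = [0.007, 0.1349, 0.8581]
p[1] = 1.1503/8.5254 = 0.1349

0.1349


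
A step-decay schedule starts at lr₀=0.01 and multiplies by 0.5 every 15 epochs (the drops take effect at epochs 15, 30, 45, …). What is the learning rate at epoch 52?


n_drops = ⌊52/15⌋ = 3
lr = 0.01·0.5^3 = 0.01·0.125 = 0.00125

0.00125


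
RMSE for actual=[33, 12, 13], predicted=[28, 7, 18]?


MSE = 75/3 = 25
RMSE = √(75/3) = 5.0

5.0


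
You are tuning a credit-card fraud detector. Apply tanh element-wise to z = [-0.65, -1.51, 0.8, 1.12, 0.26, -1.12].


tanh(-0.65) = -0.5717
tanh(-1.51) = -0.9069
tanh(0.8) = 0.664
tanh(1.12) = 0.8076
tanh(0.26) = 0.2543
tanh(-1.12) = -0.8076
result = [-0.5717, -0.9069, 0.664, 0.8076, 0.2543, -0.8076]

[-0.5717, -0.9069, 0.664, 0.8076, 0.2543, -0.8076]


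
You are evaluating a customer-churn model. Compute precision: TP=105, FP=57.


Precision = TP/(TP+FP)
= 105/(105+57)
= 105/162 = 64.81%

64.81%


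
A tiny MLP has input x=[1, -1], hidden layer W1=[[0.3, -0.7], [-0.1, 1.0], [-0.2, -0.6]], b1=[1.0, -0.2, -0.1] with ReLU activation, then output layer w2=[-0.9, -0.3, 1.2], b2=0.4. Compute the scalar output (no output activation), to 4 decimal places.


z1[0] = (0.3)·(1) + (-0.7)·(-1) + 1.0 = 2.0
z1[1] = (-0.1)·(1) + (1.0)·(-1) - 0.2 = -1.3
z1[2] = (-0.2)·(1) + (-0.6)·(-1) - 0.1 = 0.3
h = ReLU(z1) = [2.0, 0.0, 0.3]
output = (-0.9)·(2.0) + (-0.3)·(0.0) + (1.2)·(0.3) + 0.4 = -1.04

-1.04


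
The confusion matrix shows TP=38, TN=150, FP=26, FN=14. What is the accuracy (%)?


Accuracy = (TP+TN)/(TP+TN+FP+FN)
= (38+150)/(228)
= 188/228 = 82.46%

82.46%


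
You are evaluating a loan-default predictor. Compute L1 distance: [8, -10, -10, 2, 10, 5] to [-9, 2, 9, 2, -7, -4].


d = |8+ 9| + |-10-2| + |-10-9| + |2-2| + |10+ 7| + |5+ 4|
  = 17 + 12 + 19 + 0 + 17 + 9
  = 74

74


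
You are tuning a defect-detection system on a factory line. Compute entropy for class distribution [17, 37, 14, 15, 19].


Probabilities: [17/102, 37/102, 14/102, 15/102, 19/102] ≈ [0.1667, 0.3627, 0.1373, 0.1471, 0.1863]
H = -((17/102)·log₂(17/102) + (37/102)·log₂(37/102) + (14/102)·log₂(14/102) + (15/102)·log₂(15/102) + (19/102)·log₂(19/102))
  = 2.2131 bits

2.2131 bits


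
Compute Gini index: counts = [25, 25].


Probabilities: [25/50, 25/50] ≈ [0.5, 0.5]
Σpᵢ² = (625 + 625)/50² = 1250/2500
Gini = 1 - Σpᵢ² = 1 - 1250/2500 = 0.5

0.5


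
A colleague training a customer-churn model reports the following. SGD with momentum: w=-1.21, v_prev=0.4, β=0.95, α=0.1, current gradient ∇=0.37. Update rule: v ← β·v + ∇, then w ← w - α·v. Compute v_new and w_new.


v_new = 0.95·0.4 + 0.37 = 0.38 + 0.37 = 0.75
w_new = -1.21 - 0.1·0.75 = -1.21 - 0.075 = -1.285

v_new=0.75, w_new=-1.285


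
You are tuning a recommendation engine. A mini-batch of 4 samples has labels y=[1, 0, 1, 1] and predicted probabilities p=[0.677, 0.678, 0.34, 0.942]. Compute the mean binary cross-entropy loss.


L[0] = -ln(0.677) = 0.3901
L[1] = -ln(1-0.678) = -ln(0.322) = 1.1332
L[2] = -ln(0.34) = 1.0788
L[3] = -ln(0.942) = 0.0598
mean = (0.3901 + 1.1332 + 1.0788 + 0.0598)/4 = 0.6655

0.6655


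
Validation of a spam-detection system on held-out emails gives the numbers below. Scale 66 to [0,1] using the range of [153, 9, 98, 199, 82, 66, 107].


min=9, max=199
(66-9)/(199-9) = 57/190 = 0.3

0.3


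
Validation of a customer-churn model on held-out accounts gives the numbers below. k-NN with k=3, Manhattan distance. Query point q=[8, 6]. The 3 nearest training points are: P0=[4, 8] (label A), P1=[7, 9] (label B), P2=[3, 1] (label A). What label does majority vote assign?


d(q,P0) = 6  (label A)
d(q,P1) = 4  (label B)
d(q,P2) = 10  (label A)
Votes: A=2, B=1
Majority → A

A


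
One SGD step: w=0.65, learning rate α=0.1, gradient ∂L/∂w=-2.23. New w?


w_new = w - α·∇
= 0.65 - 0.1·-2.23
= 0.65 + 0.223
= 0.873

0.873


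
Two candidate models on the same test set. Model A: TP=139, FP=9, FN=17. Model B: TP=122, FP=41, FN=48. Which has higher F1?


Model A: P=139/148=0.9392, R=139/156=0.891, F1=2PR/(P+R)=2TP/(2TP+FP+FN)=278/304=0.9145
Model B: P=122/163=0.7485, R=122/170=0.7176, F1=2PR/(P+R)=2TP/(2TP+FP+FN)=244/333=0.7327
0.9145 > 0.7327 → Model A

Model A


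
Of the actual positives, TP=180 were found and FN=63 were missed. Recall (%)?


Recall = TP/(TP+FN)
= 180/(180+63)
= 180/243 = 74.07%

74.07%


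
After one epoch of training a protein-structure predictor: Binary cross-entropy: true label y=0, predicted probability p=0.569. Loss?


BCE = -[y·ln(p) + (1-y)·ln(1-p)]
= -0 - 1·ln(1-0.569)
= -ln(0.431) = 0.8416

0.8416


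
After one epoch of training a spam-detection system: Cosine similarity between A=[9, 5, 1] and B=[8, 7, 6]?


A·B = 9·8 + 5·7 + 1·6 = 113
‖A‖ = √107 = 10.3441, ‖B‖ = √149 = 12.2066
cos = 113/(√107·√149) = 113/√15943 = 0.8949

0.8949


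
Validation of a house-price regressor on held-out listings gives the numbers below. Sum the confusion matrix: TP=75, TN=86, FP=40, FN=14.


Total = TP + TN + FP + FN
= 75 + 86 + 40 + 14
= 215
(Predicted positive: 115, predicted negative: 100)

215


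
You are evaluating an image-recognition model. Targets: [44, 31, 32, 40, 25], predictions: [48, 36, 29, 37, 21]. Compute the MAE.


Absolute errors: |44-48|=4, |31-36|=5, |32-29|=3, |40-37|=3, |25-21|=4
Sum = 19
MAE = 19/5 = 19/5

19/5


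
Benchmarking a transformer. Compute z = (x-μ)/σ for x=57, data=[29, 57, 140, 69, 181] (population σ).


μ = 95.2, σ = 56.3858
z = (57 - 95.2)/56.3858 = -0.6775

-0.6775


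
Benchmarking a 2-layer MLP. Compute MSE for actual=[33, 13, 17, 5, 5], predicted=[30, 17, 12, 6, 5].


Squared errors: (33-30)²=9, (13-17)²=16, (17-12)²=25, (5-6)²=1, (5-5)²=0
Sum = 51
MSE = 51/5 = 51/5

51/5


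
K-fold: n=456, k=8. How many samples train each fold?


Fold size = 456/8 = 57
Training per fold = 456 - 57 = 399

399


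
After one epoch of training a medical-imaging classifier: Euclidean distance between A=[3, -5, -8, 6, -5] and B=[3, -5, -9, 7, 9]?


d = √((3-3)² + (-5+ 5)² + (-8+ 9)² + (6-7)² + (-5-9)²)
  = √(0 + 0 + 1 + 1 + 196)
  = √198 = 14.0712

14.0712


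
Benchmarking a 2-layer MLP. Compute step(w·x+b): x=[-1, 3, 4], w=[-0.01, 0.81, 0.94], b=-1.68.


z = (-1)·(-0.01) + (3)·(0.81) + (4)·(0.94) - 1.68
  = 4.52
step(z) = 1 (z≥0)

1


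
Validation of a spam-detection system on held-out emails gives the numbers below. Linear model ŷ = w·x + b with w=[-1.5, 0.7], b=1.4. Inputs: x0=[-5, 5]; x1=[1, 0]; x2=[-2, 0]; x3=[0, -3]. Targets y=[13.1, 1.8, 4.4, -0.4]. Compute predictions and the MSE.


ŷ0 = (-1.5)·(-5) + (0.7)·(5) + 1.4 = 12.4
ŷ1 = (-1.5)·(1) + (0.7)·(0) + 1.4 = -0.1
ŷ2 = (-1.5)·(-2) + (0.7)·(0) + 1.4 = 4.4
ŷ3 = (-1.5)·(0) + (0.7)·(-3) + 1.4 = -0.7
errors² = [0.49, 3.61, 0.0, 0.09]
MSE = 4.1900/4 = 1.0475

1.0475


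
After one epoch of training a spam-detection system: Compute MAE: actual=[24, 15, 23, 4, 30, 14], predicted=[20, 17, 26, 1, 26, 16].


Absolute errors: |24-20|=4, |15-17|=2, |23-26|=3, |4-1|=3, |30-26|=4, |14-16|=2
Sum = 18
MAE = 18/6 = 3

3


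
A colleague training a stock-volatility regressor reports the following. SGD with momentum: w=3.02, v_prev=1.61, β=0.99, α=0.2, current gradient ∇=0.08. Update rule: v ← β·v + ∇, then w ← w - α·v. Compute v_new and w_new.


v_new = 0.99·1.61 + 0.08 = 1.5939 + 0.08 = 1.6739
w_new = 3.02 - 0.2·1.6739 = 3.02 - 0.33478 = 2.68522

v_new=1.6739, w_new=2.68522


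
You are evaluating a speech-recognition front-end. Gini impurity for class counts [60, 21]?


Probabilities: [60/81, 21/81] ≈ [0.7407, 0.2593]
Σpᵢ² = (3600 + 441)/81² = 4041/6561
Gini = 1 - Σpᵢ² = 1 - 4041/6561 = 0.3841

0.3841


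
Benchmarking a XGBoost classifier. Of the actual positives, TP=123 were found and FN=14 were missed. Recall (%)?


Recall = TP/(TP+FN)
= 123/(123+14)
= 123/137 = 89.78%

89.78%


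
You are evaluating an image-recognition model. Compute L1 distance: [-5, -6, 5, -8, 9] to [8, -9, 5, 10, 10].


d = |-5-8| + |-6+ 9| + |5-5| + |-8-10| + |9-10|
  = 13 + 3 + 0 + 18 + 1
  = 35

35


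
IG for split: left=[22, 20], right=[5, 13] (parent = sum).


Parent = [27, 33], H_parent = 0.9928
H_left = 0.9984 (n=42), H_right = 0.8524 (n=18)
H_children = (42/60)·0.9984 + (18/60)·0.8524 = 0.9546
IG = 0.9928 - 0.9546 = 0.0382

0.0382


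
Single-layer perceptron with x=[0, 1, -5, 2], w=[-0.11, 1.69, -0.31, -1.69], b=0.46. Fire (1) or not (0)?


z = (0)·(-0.11) + (1)·(1.69) + (-5)·(-0.31) + (2)·(-1.69) + 0.46
  = 0.32
step(z) = 1 (z≥0)

1


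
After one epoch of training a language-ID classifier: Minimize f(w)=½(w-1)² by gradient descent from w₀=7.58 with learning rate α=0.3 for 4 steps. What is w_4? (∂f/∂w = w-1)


step 1: grad = 7.58-1 = 6.58; w = 7.58 - 0.3·(6.58) = 5.606
step 2: grad = 5.606-1 = 4.606; w = 5.606 - 0.3·(4.606) = 4.2242
step 3: grad = 4.2242-1 = 3.2242; w = 4.2242 - 0.3·(3.2242) = 3.25694
step 4: grad = 3.25694-1 = 2.25694; w = 3.25694 - 0.3·(2.25694) = 2.579858

2.579858


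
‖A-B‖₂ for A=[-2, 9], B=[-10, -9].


d = √((-2+ 10)² + (9+ 9)²)
  = √(64 + 324)
  = √388 = 19.6977

19.6977


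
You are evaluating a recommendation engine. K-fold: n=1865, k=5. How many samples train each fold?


Fold size = 1865/5 = 373
Training per fold = 1865 - 373 = 1492

1492


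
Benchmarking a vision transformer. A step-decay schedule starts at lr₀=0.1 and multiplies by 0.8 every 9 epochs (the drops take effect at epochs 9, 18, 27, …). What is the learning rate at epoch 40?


n_drops = ⌊40/9⌋ = 4
lr = 0.1·0.8^4 = 0.1·0.4096 = 0.04096

0.04096


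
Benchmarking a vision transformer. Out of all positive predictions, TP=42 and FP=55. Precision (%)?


Precision = TP/(TP+FP)
= 42/(42+55)
= 42/97 = 43.3%

43.3%


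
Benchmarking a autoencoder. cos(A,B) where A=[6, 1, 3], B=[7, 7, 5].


A·B = 6·7 + 1·7 + 3·5 = 64
‖A‖ = √46 = 6.7823, ‖B‖ = √123 = 11.0905
cos = 64/(√46·√123) = 64/√5658 = 0.8508

0.8508


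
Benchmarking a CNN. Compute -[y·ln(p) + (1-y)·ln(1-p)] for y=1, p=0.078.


BCE = -[y·ln(p) + (1-y)·ln(1-p)]
= -1·ln(0.078) - 0
= -ln(0.078) = 2.551

2.551


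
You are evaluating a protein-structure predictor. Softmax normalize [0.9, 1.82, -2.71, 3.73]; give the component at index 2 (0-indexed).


Exponentials: e^0.9=2.4596, e^1.82=6.1719, e^-2.71=0.0665, e^3.73=41.6791
Sum = 50.3771
Softmax = [0.0488, 0.1225, 0.0013, 0.8273]
p[2] = 0.0665/50.3771 = 0.0013

0.0013


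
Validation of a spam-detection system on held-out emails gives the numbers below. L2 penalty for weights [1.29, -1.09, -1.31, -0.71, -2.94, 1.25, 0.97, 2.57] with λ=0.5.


‖w‖₂² = (1.29)² + (-1.09)² + (-1.31)² + (-0.71)² + (-2.94)² + (1.25)² + (0.97)² + (2.57)²
     = 1.6641 + 1.1881 + 1.7161 + 0.5041 + 8.6436 + 1.5625 + 0.9409 + 6.6049
     = 22.8243
λ·‖w‖₂² = 0.5·22.8243 = 11.41215

11.41215


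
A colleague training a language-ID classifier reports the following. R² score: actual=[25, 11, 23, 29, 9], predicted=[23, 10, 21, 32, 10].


ȳ = 19.4
SS_res = Σ(y-ŷ)² = 19
SS_tot = Σ(y-ȳ)² = 315.2
R² = 1 - SS_res/SS_tot = 1 - 0.0603 = 0.9397

0.9397


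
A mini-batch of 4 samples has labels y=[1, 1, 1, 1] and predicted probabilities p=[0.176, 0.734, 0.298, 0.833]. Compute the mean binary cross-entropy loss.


L[0] = -ln(0.176) = 1.7373
L[1] = -ln(0.734) = 0.3092
L[2] = -ln(0.298) = 1.2107
L[3] = -ln(0.833) = 0.1827
mean = (1.7373 + 0.3092 + 1.2107 + 0.1827)/4 = 0.86

0.86


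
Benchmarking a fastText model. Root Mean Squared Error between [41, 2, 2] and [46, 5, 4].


MSE = 38/3 = 12.6667
RMSE = √(38/3) = 3.559

3.559


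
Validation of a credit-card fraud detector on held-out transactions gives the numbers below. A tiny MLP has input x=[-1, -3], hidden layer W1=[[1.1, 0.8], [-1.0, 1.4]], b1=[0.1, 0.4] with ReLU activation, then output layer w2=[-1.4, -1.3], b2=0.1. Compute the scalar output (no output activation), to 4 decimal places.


z1[0] = (1.1)·(-1) + (0.8)·(-3) + 0.1 = -3.4
z1[1] = (-1.0)·(-1) + (1.4)·(-3) + 0.4 = -2.8
h = ReLU(z1) = [0.0, 0.0]
output = (-1.4)·(0.0) + (-1.3)·(0.0) + 0.1 = 0.1

0.1


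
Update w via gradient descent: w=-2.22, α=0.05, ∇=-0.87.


w_new = w - α·∇
= -2.22 - 0.05·-0.87
= -2.22 + 0.0435
= -2.1765

-2.1765


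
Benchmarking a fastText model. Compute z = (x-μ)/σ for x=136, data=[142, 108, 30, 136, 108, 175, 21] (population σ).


μ = 102.8571, σ = 53.3142
z = (136 - 102.8571)/53.3142 = 0.6217

0.6217


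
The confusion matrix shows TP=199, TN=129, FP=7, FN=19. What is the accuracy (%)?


Accuracy = (TP+TN)/(TP+TN+FP+FN)
= (199+129)/(354)
= 328/354 = 92.66%

92.66%


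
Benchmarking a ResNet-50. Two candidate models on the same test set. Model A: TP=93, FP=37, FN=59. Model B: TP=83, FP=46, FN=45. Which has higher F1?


Model A: P=93/130=0.7154, R=93/152=0.6118, F1=2PR/(P+R)=2TP/(2TP+FP+FN)=186/282=0.6596
Model B: P=83/129=0.6434, R=83/128=0.6484, F1=2PR/(P+R)=2TP/(2TP+FP+FN)=166/257=0.6459
0.6596 > 0.6459 → Model A

Model A


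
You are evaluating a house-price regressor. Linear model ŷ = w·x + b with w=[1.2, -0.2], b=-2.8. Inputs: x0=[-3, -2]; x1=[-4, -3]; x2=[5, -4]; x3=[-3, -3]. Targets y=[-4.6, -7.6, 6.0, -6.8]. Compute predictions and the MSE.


ŷ0 = (1.2)·(-3) + (-0.2)·(-2) - 2.8 = -6.0
ŷ1 = (1.2)·(-4) + (-0.2)·(-3) - 2.8 = -7.0
ŷ2 = (1.2)·(5) + (-0.2)·(-4) - 2.8 = 4.0
ŷ3 = (1.2)·(-3) + (-0.2)·(-3) - 2.8 = -5.8
errors² = [1.96, 0.36, 4.0, 1.0]
MSE = 7.3200/4 = 1.83

1.83


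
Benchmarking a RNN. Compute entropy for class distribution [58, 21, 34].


Probabilities: [58/113, 21/113, 34/113] ≈ [0.5133, 0.1858, 0.3009]
H = -((58/113)·log₂(58/113) + (21/113)·log₂(21/113) + (34/113)·log₂(34/113))
  = 1.4664 bits

1.4664 bits


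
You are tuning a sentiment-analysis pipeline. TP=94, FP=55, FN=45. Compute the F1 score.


Precision = 94/149 = 0.6309
Recall = 94/139 = 0.6763
F1 = 2·P·R/(P+R) = 2·TP/(2·TP+FP+FN) = 188/(188+55+45) = 188/288 = 0.6528

0.6528


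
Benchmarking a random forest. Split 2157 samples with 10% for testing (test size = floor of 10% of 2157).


Test = ⌊2157·10/100⌋ = 215
Train = 2157 - 215 = 1942

Train: 1942, Test: 215


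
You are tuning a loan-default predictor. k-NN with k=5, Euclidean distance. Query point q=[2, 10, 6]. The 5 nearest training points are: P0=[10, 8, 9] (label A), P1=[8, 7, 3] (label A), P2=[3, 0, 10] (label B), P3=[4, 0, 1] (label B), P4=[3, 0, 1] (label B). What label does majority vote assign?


d(q,P0) = 8.775  (label A)
d(q,P1) = 7.3485  (label A)
d(q,P2) = 10.8167  (label B)
d(q,P3) = 11.3578  (label B)
d(q,P4) = 11.225  (label B)
Votes: A=2, B=3
Majority → B

B


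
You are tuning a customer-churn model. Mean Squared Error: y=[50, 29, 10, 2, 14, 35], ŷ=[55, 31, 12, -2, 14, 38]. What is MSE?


Squared errors: (50-55)²=25, (29-31)²=4, (10-12)²=4, (2+ 2)²=16, (14-14)²=0, (35-38)²=9
Sum = 58
MSE = 58/6 = 29/3

29/3


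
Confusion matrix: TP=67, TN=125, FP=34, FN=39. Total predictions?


Total = TP + TN + FP + FN
= 67 + 125 + 34 + 39
= 265
(Predicted positive: 101, predicted negative: 164)

265


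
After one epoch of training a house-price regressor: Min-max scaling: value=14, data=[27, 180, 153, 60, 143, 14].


min=14, max=180
(14-14)/(180-14) = 0/166 = 0.0

0.0


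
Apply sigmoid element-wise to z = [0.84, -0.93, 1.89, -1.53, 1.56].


σ(0.84) = 1/(1+e^-0.84) = 0.6985
σ(-0.93) = 1/(1+e^0.93) = 0.2829
σ(1.89) = 1/(1+e^-1.89) = 0.8688
σ(-1.53) = 1/(1+e^1.53) = 0.178
σ(1.56) = 1/(1+e^-1.56) = 0.8264
result = [0.6985, 0.2829, 0.8688, 0.178, 0.8264]

[0.6985, 0.2829, 0.8688, 0.178, 0.8264]


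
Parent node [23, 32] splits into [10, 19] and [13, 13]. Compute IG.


Parent = [23, 32], H_parent = 0.9806
H_left = 0.9294 (n=29), H_right = 1 (n=26)
H_children = (29/55)·0.9294 + (26/55)·1 = 0.9628
IG = 0.9806 - 0.9628 = 0.0178

0.0178


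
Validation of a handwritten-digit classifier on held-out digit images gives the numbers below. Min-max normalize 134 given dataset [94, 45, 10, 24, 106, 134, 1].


min=1, max=134
(134-1)/(134-1) = 133/133 = 1.0

1.0


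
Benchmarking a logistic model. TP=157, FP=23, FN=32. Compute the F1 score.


Precision = 157/180 = 0.8722
Recall = 157/189 = 0.8307
F1 = 2·P·R/(P+R) = 2·TP/(2·TP+FP+FN) = 314/(314+23+32) = 314/369 = 0.8509

0.8509


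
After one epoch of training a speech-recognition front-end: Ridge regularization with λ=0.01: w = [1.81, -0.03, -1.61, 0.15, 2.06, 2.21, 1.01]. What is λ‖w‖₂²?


‖w‖₂² = (1.81)² + (-0.03)² + (-1.61)² + (0.15)² + (2.06)² + (2.21)² + (1.01)²
     = 3.2761 + 0.0009 + 2.5921 + 0.0225 + 4.2436 + 4.8841 + 1.0201
     = 16.0394
λ·‖w‖₂² = 0.01·16.0394 = 0.160394

0.160394


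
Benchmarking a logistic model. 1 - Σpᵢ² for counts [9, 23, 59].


Probabilities: [9/91, 23/91, 59/91] ≈ [0.0989, 0.2527, 0.6484]
Σpᵢ² = (81 + 529 + 3481)/91² = 4091/8281
Gini = 1 - Σpᵢ² = 1 - 4091/8281 = 0.506

0.506


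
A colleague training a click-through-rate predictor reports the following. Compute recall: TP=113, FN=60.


Recall = TP/(TP+FN)
= 113/(113+60)
= 113/173 = 65.32%

65.32%


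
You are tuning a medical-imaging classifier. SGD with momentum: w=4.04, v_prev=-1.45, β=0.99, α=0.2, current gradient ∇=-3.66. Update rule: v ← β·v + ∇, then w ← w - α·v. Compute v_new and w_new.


v_new = 0.99·-1.45 - 3.66 = -1.4355 - 3.66 = -5.0955
w_new = 4.04 - 0.2·-5.0955 = 4.04 + 1.0191 = 5.0591

v_new=-5.0955, w_new=5.0591


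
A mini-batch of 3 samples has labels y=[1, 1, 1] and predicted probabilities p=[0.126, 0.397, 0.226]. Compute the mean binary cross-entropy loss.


L[0] = -ln(0.126) = 2.0715
L[1] = -ln(0.397) = 0.9238
L[2] = -ln(0.226) = 1.4872
mean = (2.0715 + 0.9238 + 1.4872)/3 = 1.4942

1.4942


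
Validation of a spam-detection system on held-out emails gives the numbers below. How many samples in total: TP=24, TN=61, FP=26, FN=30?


Total = TP + TN + FP + FN
= 24 + 61 + 26 + 30
= 141
(Predicted positive: 50, predicted negative: 91)

141


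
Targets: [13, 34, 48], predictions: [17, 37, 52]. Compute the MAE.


Absolute errors: |13-17|=4, |34-37|=3, |48-52|=4
Sum = 11
MAE = 11/3 = 11/3

11/3


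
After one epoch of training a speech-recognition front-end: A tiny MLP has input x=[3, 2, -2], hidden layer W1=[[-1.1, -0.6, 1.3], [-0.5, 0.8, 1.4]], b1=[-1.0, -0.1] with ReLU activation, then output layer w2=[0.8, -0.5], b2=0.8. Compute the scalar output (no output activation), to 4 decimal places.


z1[0] = (-1.1)·(3) + (-0.6)·(2) + (1.3)·(-2) - 1.0 = -8.1
z1[1] = (-0.5)·(3) + (0.8)·(2) + (1.4)·(-2) - 0.1 = -2.8
h = ReLU(z1) = [0.0, 0.0]
output = (0.8)·(0.0) + (-0.5)·(0.0) + 0.8 = 0.8

0.8


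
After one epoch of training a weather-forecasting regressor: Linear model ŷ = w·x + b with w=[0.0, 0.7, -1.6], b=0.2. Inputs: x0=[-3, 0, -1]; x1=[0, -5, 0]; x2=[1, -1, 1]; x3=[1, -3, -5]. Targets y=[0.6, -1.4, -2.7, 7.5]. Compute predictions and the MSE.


ŷ0 = (0.0)·(-3) + (0.7)·(0) + (-1.6)·(-1) + 0.2 = 1.8
ŷ1 = (0.0)·(0) + (0.7)·(-5) + (-1.6)·(0) + 0.2 = -3.3
ŷ2 = (0.0)·(1) + (0.7)·(-1) + (-1.6)·(1) + 0.2 = -2.1
ŷ3 = (0.0)·(1) + (0.7)·(-3) + (-1.6)·(-5) + 0.2 = 6.1
errors² = [1.44, 3.61, 0.36, 1.96]
MSE = 7.3700/4 = 1.8425

1.8425


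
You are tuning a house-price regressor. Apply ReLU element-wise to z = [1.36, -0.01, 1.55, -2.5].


ReLU(1.36) = max(0, 1.36) = 1.36
ReLU(-0.01) = max(0, -0.01) = 0.0
ReLU(1.55) = max(0, 1.55) = 1.55
ReLU(-2.5) = max(0, -2.5) = 0.0
result = [1.36, 0.0, 1.55, 0.0]

[1.36, 0.0, 1.55, 0.0]


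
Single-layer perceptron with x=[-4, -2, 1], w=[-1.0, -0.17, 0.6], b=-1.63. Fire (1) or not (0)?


z = (-4)·(-1.0) + (-2)·(-0.17) + (1)·(0.6) - 1.63
  = 3.31
step(z) = 1 (z≥0)

1


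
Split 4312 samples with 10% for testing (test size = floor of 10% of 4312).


Test = ⌊4312·10/100⌋ = 431
Train = 4312 - 431 = 3881

Train: 3881, Test: 431


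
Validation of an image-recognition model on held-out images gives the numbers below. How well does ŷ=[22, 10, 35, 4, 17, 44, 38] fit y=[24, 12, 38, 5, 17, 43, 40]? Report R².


ȳ = 25.5714
SS_res = Σ(y-ŷ)² = 23
SS_tot = Σ(y-ȳ)² = 1349.71
R² = 1 - SS_res/SS_tot = 1 - 0.017 = 0.983

0.983


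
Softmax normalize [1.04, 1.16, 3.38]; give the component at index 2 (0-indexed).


Exponentials: e^1.04=2.8292, e^1.16=3.1899, e^3.38=29.3708
Sum = 35.3899
Softmax = [0.0799, 0.0901, 0.8299]
p[2] = 29.3708/35.3899 = 0.8299

0.8299


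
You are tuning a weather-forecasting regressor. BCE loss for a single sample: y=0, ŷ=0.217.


BCE = -[y·ln(p) + (1-y)·ln(1-p)]
= -0 - 1·ln(1-0.217)
= -ln(0.783) = 0.2446

0.2446


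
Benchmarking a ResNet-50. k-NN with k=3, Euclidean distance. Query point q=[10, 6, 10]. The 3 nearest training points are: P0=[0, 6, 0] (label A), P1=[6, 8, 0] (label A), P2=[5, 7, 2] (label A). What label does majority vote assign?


d(q,P0) = 14.1421  (label A)
d(q,P1) = 10.9545  (label A)
d(q,P2) = 9.4868  (label A)
Votes: A=3, B=0
Majority → A

A


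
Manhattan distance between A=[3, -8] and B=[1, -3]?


d = |3-1| + |-8+ 3|
  = 2 + 5
  = 7

7


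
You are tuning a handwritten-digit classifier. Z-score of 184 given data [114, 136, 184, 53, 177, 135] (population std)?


μ = 133.1667, σ = 43.4182
z = (184 - 133.1667)/43.4182 = 1.1708

1.1708


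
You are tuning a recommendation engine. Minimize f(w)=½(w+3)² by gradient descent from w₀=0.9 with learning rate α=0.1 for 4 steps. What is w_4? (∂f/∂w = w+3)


step 1: grad = 0.9+3 = 3.9; w = 0.9 - 0.1·(3.9) = 0.51
step 2: grad = 0.51+3 = 3.51; w = 0.51 - 0.1·(3.51) = 0.159
step 3: grad = 0.159+3 = 3.159; w = 0.159 - 0.1·(3.159) = -0.1569
step 4: grad = -0.1569+3 = 2.8431; w = -0.1569 - 0.1·(2.8431) = -0.44121

-0.44121


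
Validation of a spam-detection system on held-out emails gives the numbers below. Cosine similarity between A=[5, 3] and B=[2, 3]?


A·B = 5·2 + 3·3 = 19
‖A‖ = √34 = 5.831, ‖B‖ = √13 = 3.6056
cos = 19/(√34·√13) = 19/√442 = 0.9037

0.9037


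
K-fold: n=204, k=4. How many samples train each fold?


Fold size = 204/4 = 51
Training per fold = 204 - 51 = 153

153


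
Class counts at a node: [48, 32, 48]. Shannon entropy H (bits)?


Probabilities: [48/128, 32/128, 48/128] ≈ [0.375, 0.25, 0.375]
H = -((48/128)·log₂(48/128) + (32/128)·log₂(32/128) + (48/128)·log₂(48/128))
  = 1.5613 bits

1.5613 bits


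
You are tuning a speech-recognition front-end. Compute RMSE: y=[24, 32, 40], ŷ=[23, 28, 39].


MSE = 18/3 = 6
RMSE = √(18/3) = 2.4495

2.4495


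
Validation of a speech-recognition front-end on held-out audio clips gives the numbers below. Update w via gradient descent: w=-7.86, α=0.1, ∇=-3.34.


w_new = w - α·∇
= -7.86 - 0.1·-3.34
= -7.86 + 0.334
= -7.526

-7.526


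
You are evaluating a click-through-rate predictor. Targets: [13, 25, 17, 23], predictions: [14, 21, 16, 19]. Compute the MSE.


Squared errors: (13-14)²=1, (25-21)²=16, (17-16)²=1, (23-19)²=16
Sum = 34
MSE = 34/4 = 17/2

17/2


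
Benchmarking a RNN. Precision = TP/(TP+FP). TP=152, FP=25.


Precision = TP/(TP+FP)
= 152/(152+25)
= 152/177 = 85.88%

85.88%


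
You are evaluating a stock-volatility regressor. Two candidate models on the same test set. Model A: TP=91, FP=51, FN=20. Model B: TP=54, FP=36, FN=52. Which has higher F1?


Model A: P=91/142=0.6408, R=91/111=0.8198, F1=2PR/(P+R)=2TP/(2TP+FP+FN)=182/253=0.7194
Model B: P=54/90=0.6, R=54/106=0.5094, F1=2PR/(P+R)=2TP/(2TP+FP+FN)=108/196=0.551
0.7194 > 0.551 → Model A

Model A


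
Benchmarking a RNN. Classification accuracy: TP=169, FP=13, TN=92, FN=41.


Accuracy = (TP+TN)/(TP+TN+FP+FN)
= (169+92)/(315)
= 261/315 = 82.86%

82.86%


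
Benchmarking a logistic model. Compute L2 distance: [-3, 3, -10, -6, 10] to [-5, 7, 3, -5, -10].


d = √((-3+ 5)² + (3-7)² + (-10-3)² + (-6+ 5)² + (10+ 10)²)
  = √(4 + 16 + 169 + 1 + 400)
  = √590 = 24.2899

24.2899


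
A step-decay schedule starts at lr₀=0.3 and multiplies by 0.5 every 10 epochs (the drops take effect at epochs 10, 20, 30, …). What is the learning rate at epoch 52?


n_drops = ⌊52/10⌋ = 5
lr = 0.3·0.5^5 = 0.3·0.03125 = 0.009375

0.009375


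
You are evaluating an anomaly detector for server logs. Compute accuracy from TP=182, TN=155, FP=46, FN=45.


Accuracy = (TP+TN)/(TP+TN+FP+FN)
= (182+155)/(428)
= 337/428 = 78.74%

78.74%


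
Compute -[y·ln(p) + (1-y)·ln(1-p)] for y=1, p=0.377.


BCE = -[y·ln(p) + (1-y)·ln(1-p)]
= -1·ln(0.377) - 0
= -ln(0.377) = 0.9755

0.9755


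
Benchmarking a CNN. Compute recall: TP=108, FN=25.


Recall = TP/(TP+FN)
= 108/(108+25)
= 108/133 = 81.2%

81.2%


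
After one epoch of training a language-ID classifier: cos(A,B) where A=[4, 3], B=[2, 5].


A·B = 4·2 + 3·5 = 23
‖A‖ = √25 = 5, ‖B‖ = √29 = 5.3852
cos = 23/(√25·√29) = 23/√725 = 0.8542

0.8542


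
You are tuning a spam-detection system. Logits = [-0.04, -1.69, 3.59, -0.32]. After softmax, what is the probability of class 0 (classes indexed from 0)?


Exponentials: e^-0.04=0.9608, e^-1.69=0.1845, e^3.59=36.2341, e^-0.32=0.7261
Sum = 38.1055
Softmax = [0.0252, 0.0048, 0.9509, 0.0191]
p[0] = 0.9608/38.1055 = 0.0252

0.0252


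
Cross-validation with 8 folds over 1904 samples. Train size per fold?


Fold size = 1904/8 = 238
Training per fold = 1904 - 238 = 1666

1666


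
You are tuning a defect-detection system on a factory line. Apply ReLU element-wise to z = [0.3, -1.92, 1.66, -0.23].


ReLU(0.3) = max(0, 0.3) = 0.3
ReLU(-1.92) = max(0, -1.92) = 0.0
ReLU(1.66) = max(0, 1.66) = 1.66
ReLU(-0.23) = max(0, -0.23) = 0.0
result = [0.3, 0.0, 1.66, 0.0]

[0.3, 0.0, 1.66, 0.0]


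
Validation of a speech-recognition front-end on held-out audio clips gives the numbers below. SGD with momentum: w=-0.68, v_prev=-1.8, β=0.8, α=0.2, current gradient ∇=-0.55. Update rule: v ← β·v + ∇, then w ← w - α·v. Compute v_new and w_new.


v_new = 0.8·-1.8 - 0.55 = -1.44 - 0.55 = -1.99
w_new = -0.68 - 0.2·-1.99 = -0.68 + 0.398 = -0.282

v_new=-1.99, w_new=-0.282


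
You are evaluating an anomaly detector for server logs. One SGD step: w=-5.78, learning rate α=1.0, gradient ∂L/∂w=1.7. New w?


w_new = w - α·∇
= -5.78 - 1.0·1.7
= -5.78 - 1.7
= -7.48

-7.48


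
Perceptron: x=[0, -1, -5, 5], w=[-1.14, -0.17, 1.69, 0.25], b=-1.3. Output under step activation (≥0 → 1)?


z = (0)·(-1.14) + (-1)·(-0.17) + (-5)·(1.69) + (5)·(0.25) - 1.3
  = -8.33
step(z) = 0 (z<0)

0


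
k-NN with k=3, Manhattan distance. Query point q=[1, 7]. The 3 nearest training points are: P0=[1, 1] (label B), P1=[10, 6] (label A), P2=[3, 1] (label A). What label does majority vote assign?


d(q,P0) = 6  (label B)
d(q,P1) = 10  (label A)
d(q,P2) = 8  (label A)
Votes: A=2, B=1
Majority → A

A


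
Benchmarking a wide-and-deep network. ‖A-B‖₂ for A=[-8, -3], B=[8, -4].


d = √((-8-8)² + (-3+ 4)²)
  = √(256 + 1)
  = √257 = 16.0312

16.0312


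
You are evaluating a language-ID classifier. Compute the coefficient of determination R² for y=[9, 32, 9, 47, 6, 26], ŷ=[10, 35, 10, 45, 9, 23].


ȳ = 21.5
SS_res = Σ(y-ŷ)² = 33
SS_tot = Σ(y-ȳ)² = 1333.5
R² = 1 - SS_res/SS_tot = 1 - 0.0247 = 0.9753

0.9753


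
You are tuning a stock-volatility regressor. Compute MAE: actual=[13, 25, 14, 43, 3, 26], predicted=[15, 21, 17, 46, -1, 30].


Absolute errors: |13-15|=2, |25-21|=4, |14-17|=3, |43-46|=3, |3+ 1|=4, |26-30|=4
Sum = 20
MAE = 20/6 = 10/3

10/3


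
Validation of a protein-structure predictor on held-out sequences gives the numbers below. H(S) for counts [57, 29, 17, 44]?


Probabilities: [57/147, 29/147, 17/147, 44/147] ≈ [0.3878, 0.1973, 0.1156, 0.2993]
H = -((57/147)·log₂(57/147) + (29/147)·log₂(29/147) + (17/147)·log₂(17/147) + (44/147)·log₂(44/147))
  = 1.8727 bits

1.8727 bits


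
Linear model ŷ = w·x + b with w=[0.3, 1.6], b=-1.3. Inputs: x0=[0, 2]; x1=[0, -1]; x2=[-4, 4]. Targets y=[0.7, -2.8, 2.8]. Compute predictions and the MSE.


ŷ0 = (0.3)·(0) + (1.6)·(2) - 1.3 = 1.9
ŷ1 = (0.3)·(0) + (1.6)·(-1) - 1.3 = -2.9
ŷ2 = (0.3)·(-4) + (1.6)·(4) - 1.3 = 3.9
errors² = [1.44, 0.01, 1.21]
MSE = 2.6600/3 = 0.8867

0.8867


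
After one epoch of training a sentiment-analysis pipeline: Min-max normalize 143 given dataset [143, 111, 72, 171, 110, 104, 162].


min=72, max=171
(143-72)/(171-72) = 71/99 = 0.7172

0.7172


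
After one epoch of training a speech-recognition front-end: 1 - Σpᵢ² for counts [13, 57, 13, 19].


Probabilities: [13/102, 57/102, 13/102, 19/102] ≈ [0.1275, 0.5588, 0.1275, 0.1863]
Σpᵢ² = (169 + 3249 + 169 + 361)/102² = 3948/10404
Gini = 1 - Σpᵢ² = 1 - 3948/10404 = 0.6205

0.6205


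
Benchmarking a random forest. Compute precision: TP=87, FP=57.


Precision = TP/(TP+FP)
= 87/(87+57)
= 87/144 = 60.42%

60.42%


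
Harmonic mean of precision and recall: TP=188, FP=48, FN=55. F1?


Precision = 188/236 = 0.7966
Recall = 188/243 = 0.7737
F1 = 2·P·R/(P+R) = 2·TP/(2·TP+FP+FN) = 376/(376+48+55) = 376/479 = 0.785

0.785


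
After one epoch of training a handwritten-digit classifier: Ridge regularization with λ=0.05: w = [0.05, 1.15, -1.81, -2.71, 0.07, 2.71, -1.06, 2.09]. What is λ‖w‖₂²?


‖w‖₂² = (0.05)² + (1.15)² + (-1.81)² + (-2.71)² + (0.07)² + (2.71)² + (-1.06)² + (2.09)²
     = 0.0025 + 1.3225 + 3.2761 + 7.3441 + 0.0049 + 7.3441 + 1.1236 + 4.3681
     = 24.7859
λ·‖w‖₂² = 0.05·24.7859 = 1.239295

1.239295


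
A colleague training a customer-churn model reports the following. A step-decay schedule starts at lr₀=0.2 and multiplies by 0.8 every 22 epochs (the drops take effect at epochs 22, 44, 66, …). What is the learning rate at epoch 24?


n_drops = ⌊24/22⌋ = 1
lr = 0.2·0.8^1 = 0.2·0.8 = 0.16

0.16


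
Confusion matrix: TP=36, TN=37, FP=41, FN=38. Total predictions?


Total = TP + TN + FP + FN
= 36 + 37 + 41 + 38
= 152
(Predicted positive: 77, predicted negative: 75)

152


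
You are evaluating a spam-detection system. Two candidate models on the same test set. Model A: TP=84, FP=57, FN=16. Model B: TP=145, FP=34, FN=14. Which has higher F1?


Model A: P=84/141=0.5957, R=84/100=0.84, F1=2PR/(P+R)=2TP/(2TP+FP+FN)=168/241=0.6971
Model B: P=145/179=0.8101, R=145/159=0.9119, F1=2PR/(P+R)=2TP/(2TP+FP+FN)=290/338=0.858
0.6971 < 0.858 → Model B

Model B


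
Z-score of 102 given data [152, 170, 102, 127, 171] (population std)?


μ = 144.4, σ = 26.5375
z = (102 - 144.4)/26.5375 = -1.5977

-1.5977


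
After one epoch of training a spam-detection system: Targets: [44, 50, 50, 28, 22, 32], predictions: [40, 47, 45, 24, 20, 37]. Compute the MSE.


Squared errors: (44-40)²=16, (50-47)²=9, (50-45)²=25, (28-24)²=16, (22-20)²=4, (32-37)²=25
Sum = 95
MSE = 95/6 = 95/6

95/6


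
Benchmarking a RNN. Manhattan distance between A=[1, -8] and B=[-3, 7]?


d = |1+ 3| + |-8-7|
  = 4 + 15
  = 19

19


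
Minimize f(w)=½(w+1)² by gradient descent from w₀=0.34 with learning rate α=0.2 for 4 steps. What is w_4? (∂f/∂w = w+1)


step 1: grad = 0.34+1 = 1.34; w = 0.34 - 0.2·(1.34) = 0.072
step 2: grad = 0.072+1 = 1.072; w = 0.072 - 0.2·(1.072) = -0.1424
step 3: grad = -0.1424+1 = 0.8576; w = -0.1424 - 0.2·(0.8576) = -0.31392
step 4: grad = -0.31392+1 = 0.68608; w = -0.31392 - 0.2·(0.68608) = -0.451136

-0.451136


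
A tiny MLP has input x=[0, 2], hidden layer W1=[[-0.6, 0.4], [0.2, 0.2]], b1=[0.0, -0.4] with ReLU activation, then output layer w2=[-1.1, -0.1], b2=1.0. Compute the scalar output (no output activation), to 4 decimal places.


z1[0] = (-0.6)·(0) + (0.4)·(2) + 0.0 = 0.8
z1[1] = (0.2)·(0) + (0.2)·(2) - 0.4 = 0.0
h = ReLU(z1) = [0.8, 0.0]
output = (-1.1)·(0.8) + (-0.1)·(0.0) + 1.0 = 0.12

0.12


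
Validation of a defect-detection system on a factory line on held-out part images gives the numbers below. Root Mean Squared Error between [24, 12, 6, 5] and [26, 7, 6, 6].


MSE = 30/4 = 7.5
RMSE = √(30/4) = 2.7386

2.7386


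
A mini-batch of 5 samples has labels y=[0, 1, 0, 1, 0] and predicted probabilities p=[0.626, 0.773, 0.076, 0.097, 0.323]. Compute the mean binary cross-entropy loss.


L[0] = -ln(1-0.626) = -ln(0.374) = 0.9835
L[1] = -ln(0.773) = 0.2575
L[2] = -ln(1-0.076) = -ln(0.924) = 0.079
L[3] = -ln(0.097) = 2.333
L[4] = -ln(1-0.323) = -ln(0.677) = 0.3901
mean = (0.9835 + 0.2575 + 0.079 + 2.333 + 0.3901)/5 = 0.8086

0.8086


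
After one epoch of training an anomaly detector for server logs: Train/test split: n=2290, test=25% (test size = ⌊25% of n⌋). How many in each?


Test = ⌊2290·25/100⌋ = 572
Train = 2290 - 572 = 1718

Train: 1718, Test: 572


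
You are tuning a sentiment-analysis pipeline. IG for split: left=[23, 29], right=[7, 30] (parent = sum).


Parent = [30, 59], H_parent = 0.922
H_left = 0.9904 (n=52), H_right = 0.6998 (n=37)
H_children = (52/89)·0.9904 + (37/89)·0.6998 = 0.8696
IG = 0.922 - 0.8696 = 0.0524

0.0524


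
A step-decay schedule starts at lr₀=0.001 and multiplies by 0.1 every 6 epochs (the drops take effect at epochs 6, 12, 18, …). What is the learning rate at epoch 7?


n_drops = ⌊7/6⌋ = 1
lr = 0.001·0.1^1 = 0.001·0.1 = 0.0001

0.0001


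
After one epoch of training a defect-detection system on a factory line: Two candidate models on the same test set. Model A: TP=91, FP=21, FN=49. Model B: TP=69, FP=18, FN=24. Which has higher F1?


Model A: P=91/112=0.8125, R=91/140=0.65, F1=2PR/(P+R)=2TP/(2TP+FP+FN)=182/252=0.7222
Model B: P=69/87=0.7931, R=69/93=0.7419, F1=2PR/(P+R)=2TP/(2TP+FP+FN)=138/180=0.7667
0.7222 < 0.7667 → Model B

Model B


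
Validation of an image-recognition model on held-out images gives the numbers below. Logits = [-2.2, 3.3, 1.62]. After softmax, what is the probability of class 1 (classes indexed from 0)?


Exponentials: e^-2.2=0.1108, e^3.3=27.1126, e^1.62=5.0531
Sum = 32.2765
Softmax = [0.0034, 0.84, 0.1566]
p[1] = 27.1126/32.2765 = 0.84

0.84


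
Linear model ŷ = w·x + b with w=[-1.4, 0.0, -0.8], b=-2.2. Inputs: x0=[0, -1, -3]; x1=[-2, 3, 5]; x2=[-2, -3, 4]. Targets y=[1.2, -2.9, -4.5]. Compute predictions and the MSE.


ŷ0 = (-1.4)·(0) + (0.0)·(-1) + (-0.8)·(-3) - 2.2 = 0.2
ŷ1 = (-1.4)·(-2) + (0.0)·(3) + (-0.8)·(5) - 2.2 = -3.4
ŷ2 = (-1.4)·(-2) + (0.0)·(-3) + (-0.8)·(4) - 2.2 = -2.6
errors² = [1.0, 0.25, 3.61]
MSE = 4.8600/3 = 1.62

1.62


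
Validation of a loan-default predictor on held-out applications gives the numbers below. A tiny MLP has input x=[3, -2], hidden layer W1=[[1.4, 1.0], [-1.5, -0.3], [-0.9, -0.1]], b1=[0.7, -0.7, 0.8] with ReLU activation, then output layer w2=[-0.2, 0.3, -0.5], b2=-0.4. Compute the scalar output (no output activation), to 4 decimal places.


z1[0] = (1.4)·(3) + (1.0)·(-2) + 0.7 = 2.9
z1[1] = (-1.5)·(3) + (-0.3)·(-2) - 0.7 = -4.6
z1[2] = (-0.9)·(3) + (-0.1)·(-2) + 0.8 = -1.7
h = ReLU(z1) = [2.9, 0.0, 0.0]
output = (-0.2)·(2.9) + (0.3)·(0.0) + (-0.5)·(0.0) - 0.4 = -0.98

-0.98


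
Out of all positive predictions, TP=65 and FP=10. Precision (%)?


Precision = TP/(TP+FP)
= 65/(65+10)
= 65/75 = 86.67%

86.67%


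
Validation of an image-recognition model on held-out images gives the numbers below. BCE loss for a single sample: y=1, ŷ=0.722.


BCE = -[y·ln(p) + (1-y)·ln(1-p)]
= -1·ln(0.722) - 0
= -ln(0.722) = 0.3257

0.3257


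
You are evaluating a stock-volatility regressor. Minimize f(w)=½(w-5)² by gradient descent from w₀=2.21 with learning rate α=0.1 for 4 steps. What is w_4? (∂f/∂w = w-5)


step 1: grad = 2.21-5 = -2.79; w = 2.21 - 0.1·(-2.79) = 2.489
step 2: grad = 2.489-5 = -2.511; w = 2.489 - 0.1·(-2.511) = 2.7401
step 3: grad = 2.7401-5 = -2.2599; w = 2.7401 - 0.1·(-2.2599) = 2.96609
step 4: grad = 2.96609-5 = -2.03391; w = 2.96609 - 0.1·(-2.03391) = 3.169481

3.169481


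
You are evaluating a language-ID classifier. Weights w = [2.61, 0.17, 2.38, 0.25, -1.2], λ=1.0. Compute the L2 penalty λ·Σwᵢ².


‖w‖₂² = (2.61)² + (0.17)² + (2.38)² + (0.25)² + (-1.2)²
     = 6.8121 + 0.0289 + 5.6644 + 0.0625 + 1.44
     = 14.0079
λ·‖w‖₂² = 1.0·14.0079 = 14.0079

14.0079


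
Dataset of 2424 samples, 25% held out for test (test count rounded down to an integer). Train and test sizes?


Test = ⌊2424·25/100⌋ = 606
Train = 2424 - 606 = 1818

Train: 1818, Test: 606
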